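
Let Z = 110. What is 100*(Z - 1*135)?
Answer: -2500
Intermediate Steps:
100*(Z - 1*135) = 100*(110 - 1*135) = 100*(110 - 135) = 100*(-25) = -2500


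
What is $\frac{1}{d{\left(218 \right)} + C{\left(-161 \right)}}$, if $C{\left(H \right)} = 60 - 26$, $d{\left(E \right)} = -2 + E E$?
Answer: $\frac{1}{47556} \approx 2.1028 \cdot 10^{-5}$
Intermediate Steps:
$d{\left(E \right)} = -2 + E^{2}$
$C{\left(H \right)} = 34$ ($C{\left(H \right)} = 60 - 26 = 34$)
$\frac{1}{d{\left(218 \right)} + C{\left(-161 \right)}} = \frac{1}{\left(-2 + 218^{2}\right) + 34} = \frac{1}{\left(-2 + 47524\right) + 34} = \frac{1}{47522 + 34} = \frac{1}{47556}$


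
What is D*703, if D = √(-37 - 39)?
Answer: 1406*I*√19 ≈ 6128.6*I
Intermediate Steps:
D = 2*I*√19 (D = √(-76) = 2*I*√19 ≈ 8.7178*I)
D*703 = (2*I*√19)*703 = 1406*I*√19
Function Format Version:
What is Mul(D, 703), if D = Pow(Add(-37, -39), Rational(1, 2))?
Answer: Mul(1406, I, Pow(19, Rational(1, 2))) ≈ Mul(6128.6, I)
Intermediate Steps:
D = Mul(2, I, Pow(19, Rational(1, 2))) (D = Pow(-76, Rational(1, 2)) = Mul(2, I, Pow(19, Rational(1, 2))) ≈ Mul(8.7178, I))
Mul(D, 703) = Mul(Mul(2, I, Pow(19, Rational(1, 2))), 703) = Mul(1406, I, Pow(19, Rational(1, 2)))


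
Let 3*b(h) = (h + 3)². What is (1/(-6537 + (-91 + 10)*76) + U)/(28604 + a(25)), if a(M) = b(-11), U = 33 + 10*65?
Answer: 619237/25952954 ≈ 0.023860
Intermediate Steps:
b(h) = (3 + h)²/3 (b(h) = (h + 3)²/3 = (3 + h)²/3)
U = 683 (U = 33 + 650 = 683)
a(M) = 64/3 (a(M) = (3 - 11)²/3 = (⅓)*(-8)² = (⅓)*64 = 64/3)
(1/(-6537 + (-91 + 10)*76) + U)/(28604 + a(25)) = (1/(-6537 + (-91 + 10)*76) + 683)/(28604 + 64/3) = (1/(-6537 - 81*76) + 683)/(85876/3) = (1/(-6537 - 6156) + 683)*(3/85876) = (1/(-12693) + 683)*(3/85876) = (-1/12693 + 683)*(3/85876) = (8669318/12693)*(3/85876) = 619237/25952954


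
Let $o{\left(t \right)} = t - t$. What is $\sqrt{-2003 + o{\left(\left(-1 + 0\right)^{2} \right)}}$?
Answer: $i \sqrt{2003} \approx 44.755 i$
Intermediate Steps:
$o{\left(t \right)} = 0$
$\sqrt{-2003 + o{\left(\left(-1 + 0\right)^{2} \right)}} = \sqrt{-2003 + 0} = \sqrt{-2003} = i \sqrt{2003}$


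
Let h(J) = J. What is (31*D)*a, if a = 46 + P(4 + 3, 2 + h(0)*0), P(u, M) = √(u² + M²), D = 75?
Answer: 106950 + 2325*√53 ≈ 1.2388e+5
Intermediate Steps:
P(u, M) = √(M² + u²)
a = 46 + √53 (a = 46 + √((2 + 0*0)² + (4 + 3)²) = 46 + √((2 + 0)² + 7²) = 46 + √(2² + 49) = 46 + √(4 + 49) = 46 + √53 ≈ 53.280)
(31*D)*a = (31*75)*(46 + √53) = 2325*(46 + √53) = 106950 + 2325*√53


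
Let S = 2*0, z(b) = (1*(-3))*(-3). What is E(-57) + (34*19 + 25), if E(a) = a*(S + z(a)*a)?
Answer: 29912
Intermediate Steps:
z(b) = 9 (z(b) = -3*(-3) = 9)
S = 0
E(a) = 9*a**2 (E(a) = a*(0 + 9*a) = a*(9*a) = 9*a**2)
E(-57) + (34*19 + 25) = 9*(-57)**2 + (34*19 + 25) = 9*3249 + (646 + 25) = 29241 + 671 = 29912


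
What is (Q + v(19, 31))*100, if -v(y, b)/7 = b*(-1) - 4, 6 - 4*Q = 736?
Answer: 6250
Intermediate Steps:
Q = -365/2 (Q = 3/2 - ¼*736 = 3/2 - 184 = -365/2 ≈ -182.50)
v(y, b) = 28 + 7*b (v(y, b) = -7*(b*(-1) - 4) = -7*(-b - 4) = -7*(-4 - b) = 28 + 7*b)
(Q + v(19, 31))*100 = (-365/2 + (28 + 7*31))*100 = (-365/2 + (28 + 217))*100 = (-365/2 + 245)*100 = (125/2)*100 = 6250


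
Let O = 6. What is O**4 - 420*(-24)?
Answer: 11376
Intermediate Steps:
O**4 - 420*(-24) = 6**4 - 420*(-24) = 1296 - 1*(-10080) = 1296 + 10080 = 11376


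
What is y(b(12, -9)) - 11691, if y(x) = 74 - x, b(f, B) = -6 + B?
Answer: -11602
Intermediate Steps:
y(b(12, -9)) - 11691 = (74 - (-6 - 9)) - 11691 = (74 - 1*(-15)) - 11691 = (74 + 15) - 11691 = 89 - 11691 = -11602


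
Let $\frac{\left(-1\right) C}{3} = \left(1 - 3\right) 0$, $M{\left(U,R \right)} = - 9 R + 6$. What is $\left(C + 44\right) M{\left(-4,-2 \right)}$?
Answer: $1056$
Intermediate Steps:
$M{\left(U,R \right)} = 6 - 9 R$
$C = 0$ ($C = - 3 \left(1 - 3\right) 0 = - 3 \left(\left(-2\right) 0\right) = \left(-3\right) 0 = 0$)
$\left(C + 44\right) M{\left(-4,-2 \right)} = \left(0 + 44\right) \left(6 - -18\right) = 44 \left(6 + 18\right) = 44 \cdot 24 = 1056$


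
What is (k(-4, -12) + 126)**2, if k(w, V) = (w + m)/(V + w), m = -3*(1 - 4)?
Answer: 4044121/256 ≈ 15797.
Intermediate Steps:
m = 9 (m = -3*(-3) = 9)
k(w, V) = (9 + w)/(V + w) (k(w, V) = (w + 9)/(V + w) = (9 + w)/(V + w))
(k(-4, -12) + 126)**2 = ((9 - 4)/(-12 - 4) + 126)**2 = (5/(-16) + 126)**2 = (-1/16*5 + 126)**2 = (-5/16 + 126)**2 = (2011/16)**2 = 4044121/256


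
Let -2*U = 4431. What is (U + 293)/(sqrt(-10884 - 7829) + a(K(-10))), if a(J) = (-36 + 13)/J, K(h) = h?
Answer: -442175/1871829 + 192250*I*sqrt(18713)/1871829 ≈ -0.23623 + 14.05*I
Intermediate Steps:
U = -4431/2 (U = -1/2*4431 = -4431/2 ≈ -2215.5)
a(J) = -23/J
(U + 293)/(sqrt(-10884 - 7829) + a(K(-10))) = (-4431/2 + 293)/(sqrt(-10884 - 7829) - 23/(-10)) = -3845/(2*(sqrt(-18713) - 23*(-1/10))) = -3845/(2*(I*sqrt(18713) + 23/10)) = -3845/(2*(23/10 + I*sqrt(18713)))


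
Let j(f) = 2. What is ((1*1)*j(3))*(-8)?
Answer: -16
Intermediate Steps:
((1*1)*j(3))*(-8) = ((1*1)*2)*(-8) = (1*2)*(-8) = 2*(-8) = -16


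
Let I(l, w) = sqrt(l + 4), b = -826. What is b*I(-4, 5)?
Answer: 0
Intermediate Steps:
I(l, w) = sqrt(4 + l)
b*I(-4, 5) = -826*sqrt(4 - 4) = -826*sqrt(0) = -826*0 = 0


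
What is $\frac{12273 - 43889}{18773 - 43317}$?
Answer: $\frac{76}{59} \approx 1.2881$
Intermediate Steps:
$\frac{12273 - 43889}{18773 - 43317} = - \frac{31616}{-24544} = \left(-31616\right) \left(- \frac{1}{24544}\right) = \frac{76}{59}$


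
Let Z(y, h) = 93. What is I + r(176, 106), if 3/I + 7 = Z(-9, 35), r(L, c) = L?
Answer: 15139/86 ≈ 176.03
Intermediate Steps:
I = 3/86 (I = 3/(-7 + 93) = 3/86 ≈ 0.034884)
I + r(176, 106) = 3/86 + 176 = 15139/86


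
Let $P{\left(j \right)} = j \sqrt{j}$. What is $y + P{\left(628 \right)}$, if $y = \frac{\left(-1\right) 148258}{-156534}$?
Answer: $\frac{74129}{78267} + 1256 \sqrt{157} \approx 15739.0$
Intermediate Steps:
$P{\left(j \right)} = j^{\frac{3}{2}}$
$y = \frac{74129}{78267}$ ($y = \left(-148258\right) \left(- \frac{1}{156534}\right) = \frac{74129}{78267} \approx 0.94713$)
$y + P{\left(628 \right)} = \frac{74129}{78267} + 628^{\frac{3}{2}} = \frac{74129}{78267} + 1256 \sqrt{157}$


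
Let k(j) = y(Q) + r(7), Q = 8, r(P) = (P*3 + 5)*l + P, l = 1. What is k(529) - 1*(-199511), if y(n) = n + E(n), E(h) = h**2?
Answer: 199616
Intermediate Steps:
r(P) = 5 + 4*P (r(P) = (P*3 + 5)*1 + P = (3*P + 5)*1 + P = (5 + 3*P)*1 + P = (5 + 3*P) + P = 5 + 4*P)
y(n) = n + n**2
k(j) = 105 (k(j) = 8*(1 + 8) + (5 + 4*7) = 8*9 + (5 + 28) = 72 + 33 = 105)
k(529) - 1*(-199511) = 105 - 1*(-199511) = 105 + 199511 = 199616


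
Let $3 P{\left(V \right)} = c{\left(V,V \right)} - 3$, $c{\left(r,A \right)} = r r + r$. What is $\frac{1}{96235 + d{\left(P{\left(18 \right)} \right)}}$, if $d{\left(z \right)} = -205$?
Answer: $\frac{1}{96030} \approx 1.0413 \cdot 10^{-5}$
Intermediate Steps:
$c{\left(r,A \right)} = r + r^{2}$ ($c{\left(r,A \right)} = r^{2} + r = r + r^{2}$)
$P{\left(V \right)} = -1 + \frac{V \left(1 + V\right)}{3}$ ($P{\left(V \right)} = \frac{V \left(1 + V\right) - 3}{3} = \frac{-3 + V \left(1 + V\right)}{3} = -1 + \frac{V \left(1 + V\right)}{3}$)
$\frac{1}{96235 + d{\left(P{\left(18 \right)} \right)}} = \frac{1}{96235 - 205} = \frac{1}{96030}$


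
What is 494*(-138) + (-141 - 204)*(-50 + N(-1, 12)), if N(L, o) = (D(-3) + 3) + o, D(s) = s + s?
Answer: -54027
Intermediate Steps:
D(s) = 2*s
N(L, o) = -3 + o (N(L, o) = (2*(-3) + 3) + o = (-6 + 3) + o = -3 + o)
494*(-138) + (-141 - 204)*(-50 + N(-1, 12)) = 494*(-138) + (-141 - 204)*(-50 + (-3 + 12)) = -68172 - 345*(-50 + 9) = -68172 - 345*(-41) = -68172 + 14145 = -54027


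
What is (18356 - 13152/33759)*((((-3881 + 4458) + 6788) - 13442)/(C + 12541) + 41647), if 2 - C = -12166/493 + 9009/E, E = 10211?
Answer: 272098136744903171544190/355941032742867 ≈ 7.6445e+8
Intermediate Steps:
C = 129853635/5034023 (C = 2 - (-12166/493 + 9009/10211) = 2 - 1*(-119785589/5034023) = 2 + 119785589/5034023 = 129853635/5034023 ≈ 25.795)
(18356 - 13152/33759)*((((-3881 + 4458) + 6788) - 13442)/(C + 12541) + 41647) = (18356 - 13152/33759)*((((-3881 + 4458) + 6788) - 13442)/(129853635/5034023 + 12541) + 41647) = (18356 - 13152*1/33759)*(((577 + 6788) - 13442)/(63261536078/5034023) + 41647) = (18356 - 4384/11253)*((7365 - 13442)*(5034023/63261536078) + 41647) = 206555684*(-6077*5034023/63261536078 + 41647)/11253 = 206555684*(-30591757771/63261536078 + 41647)/11253 = (206555684/11253)*(2634622601282695/63261536078) = 272098136744903171544190/355941032742867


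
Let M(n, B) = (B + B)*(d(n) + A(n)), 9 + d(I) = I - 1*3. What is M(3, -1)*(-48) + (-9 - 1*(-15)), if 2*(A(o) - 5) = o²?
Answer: 54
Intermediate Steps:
d(I) = -12 + I (d(I) = -9 + (I - 1*3) = -9 + (I - 3) = -9 + (-3 + I) = -12 + I)
A(o) = 5 + o²/2
M(n, B) = 2*B*(-7 + n + n²/2) (M(n, B) = (B + B)*((-12 + n) + (5 + n²/2)) = (2*B)*(-7 + n + n²/2) = 2*B*(-7 + n + n²/2))
M(3, -1)*(-48) + (-9 - 1*(-15)) = -(-14 + 3² + 2*3)*(-48) + (-9 - 1*(-15)) = -(-14 + 9 + 6)*(-48) + (-9 + 15) = -1*1*(-48) + 6 = -1*(-48) + 6 = 48 + 6 = 54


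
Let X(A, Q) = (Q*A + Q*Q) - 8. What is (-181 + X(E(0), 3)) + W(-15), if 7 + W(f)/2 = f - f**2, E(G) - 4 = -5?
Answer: -677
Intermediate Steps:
E(G) = -1 (E(G) = 4 - 5 = -1)
X(A, Q) = -8 + Q**2 + A*Q (X(A, Q) = (A*Q + Q**2) - 8 = (Q**2 + A*Q) - 8 = -8 + Q**2 + A*Q)
W(f) = -14 - 2*f**2 + 2*f (W(f) = -14 + 2*(f - f**2) = -14 + (-2*f**2 + 2*f) = -14 - 2*f**2 + 2*f)
(-181 + X(E(0), 3)) + W(-15) = (-181 + (-8 + 3**2 - 1*3)) + (-14 - 2*(-15)**2 + 2*(-15)) = (-181 + (-8 + 9 - 3)) + (-14 - 2*225 - 30) = (-181 - 2) + (-14 - 450 - 30) = -183 - 494 = -677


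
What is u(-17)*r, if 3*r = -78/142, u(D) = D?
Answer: 221/71 ≈ 3.1127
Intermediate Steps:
r = -13/71 (r = (-78/142)/3 = (-78*1/142)/3 = (⅓)*(-39/71) = -13/71 ≈ -0.18310)
u(-17)*r = -17*(-13/71) = 221/71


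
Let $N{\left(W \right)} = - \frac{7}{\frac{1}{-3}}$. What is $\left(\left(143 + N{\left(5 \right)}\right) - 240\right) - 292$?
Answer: $-368$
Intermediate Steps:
$N{\left(W \right)} = 21$ ($N{\left(W \right)} = - \frac{7}{- \frac{1}{3}} = \left(-7\right) \left(-3\right) = 21$)
$\left(\left(143 + N{\left(5 \right)}\right) - 240\right) - 292 = \left(\left(143 + 21\right) - 240\right) - 292 = \left(164 - 240\right) - 292 = -76 - 292 = -368$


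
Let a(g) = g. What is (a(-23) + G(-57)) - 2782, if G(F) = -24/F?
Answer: -53287/19 ≈ -2804.6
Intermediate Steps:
(a(-23) + G(-57)) - 2782 = (-23 - 24/(-57)) - 2782 = (-23 - 24*(-1/57)) - 2782 = (-23 + 8/19) - 2782 = -429/19 - 2782 = -53287/19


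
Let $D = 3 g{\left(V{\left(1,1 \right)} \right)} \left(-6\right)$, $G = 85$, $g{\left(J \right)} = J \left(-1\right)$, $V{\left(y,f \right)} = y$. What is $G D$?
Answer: $1530$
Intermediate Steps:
$g{\left(J \right)} = - J$
$D = 18$ ($D = 3 \left(\left(-1\right) 1\right) \left(-6\right) = 3 \left(-1\right) \left(-6\right) = \left(-3\right) \left(-6\right) = 18$)
$G D = 85 \cdot 18 = 1530$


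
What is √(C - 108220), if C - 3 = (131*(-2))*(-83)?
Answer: I*√86471 ≈ 294.06*I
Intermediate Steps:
C = 21749 (C = 3 + (131*(-2))*(-83) = 3 - 262*(-83) = 3 + 21746 = 21749)
√(C - 108220) = √(21749 - 108220) = √(-86471) = I*√86471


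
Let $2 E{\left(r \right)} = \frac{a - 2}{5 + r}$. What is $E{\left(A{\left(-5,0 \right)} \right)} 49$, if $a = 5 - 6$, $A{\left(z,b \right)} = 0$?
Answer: $- \frac{147}{10} \approx -14.7$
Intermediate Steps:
$a = -1$ ($a = 5 - 6 = -1$)
$E{\left(r \right)} = - \frac{3}{2 \left(5 + r\right)}$ ($E{\left(r \right)} = \frac{\left(-1 - 2\right) \frac{1}{5 + r}}{2} = \frac{\left(-3\right) \frac{1}{5 + r}}{2} = - \frac{3}{2 \left(5 + r\right)}$)
$E{\left(A{\left(-5,0 \right)} \right)} 49 = - \frac{3}{10 + 2 \cdot 0} \cdot 49 = - \frac{3}{10 + 0} \cdot 49 = - \frac{3}{10} \cdot 49 = \left(-3\right) \frac{1}{10} \cdot 49 = \left(- \frac{3}{10}\right) 49 = - \frac{147}{10}$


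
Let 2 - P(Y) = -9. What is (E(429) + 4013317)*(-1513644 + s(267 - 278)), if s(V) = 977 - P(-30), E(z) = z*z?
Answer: -6349251104724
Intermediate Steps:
P(Y) = 11 (P(Y) = 2 - 1*(-9) = 2 + 9 = 11)
E(z) = z²
s(V) = 966 (s(V) = 977 - 1*11 = 977 - 11 = 966)
(E(429) + 4013317)*(-1513644 + s(267 - 278)) = (429² + 4013317)*(-1513644 + 966) = (184041 + 4013317)*(-1512678) = 4197358*(-1512678) = -6349251104724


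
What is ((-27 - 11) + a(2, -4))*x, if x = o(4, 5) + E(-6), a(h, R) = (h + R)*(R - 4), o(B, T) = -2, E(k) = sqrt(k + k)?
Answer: 44 - 44*I*sqrt(3) ≈ 44.0 - 76.21*I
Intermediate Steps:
E(k) = sqrt(2)*sqrt(k) (E(k) = sqrt(2*k) = sqrt(2)*sqrt(k))
a(h, R) = (-4 + R)*(R + h) (a(h, R) = (R + h)*(-4 + R) = (-4 + R)*(R + h))
x = -2 + 2*I*sqrt(3) (x = -2 + sqrt(2)*sqrt(-6) = -2 + sqrt(2)*(I*sqrt(6)) = -2 + 2*I*sqrt(3) ≈ -2.0 + 3.4641*I)
((-27 - 11) + a(2, -4))*x = ((-27 - 11) + ((-4)**2 - 4*(-4) - 4*2 - 4*2))*(-2 + 2*I*sqrt(3)) = (-38 + (16 + 16 - 8 - 8))*(-2 + 2*I*sqrt(3)) = (-38 + 16)*(-2 + 2*I*sqrt(3)) = -22*(-2 + 2*I*sqrt(3)) = 44 - 44*I*sqrt(3)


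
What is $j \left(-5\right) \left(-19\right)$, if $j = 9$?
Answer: $855$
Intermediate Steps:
$j \left(-5\right) \left(-19\right) = 9 \left(-5\right) \left(-19\right) = \left(-45\right) \left(-19\right) = 855$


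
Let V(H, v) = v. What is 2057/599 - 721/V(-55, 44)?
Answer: -341371/26356 ≈ -12.952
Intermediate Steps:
2057/599 - 721/V(-55, 44) = 2057/599 - 721/44 = -341371/26356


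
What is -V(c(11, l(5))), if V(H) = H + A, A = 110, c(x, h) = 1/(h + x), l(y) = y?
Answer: -1761/16 ≈ -110.06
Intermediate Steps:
V(H) = 110 + H (V(H) = H + 110 = 110 + H)
-V(c(11, l(5))) = -(110 + 1/(5 + 11)) = -(110 + 1/16) = -1*1761/16 = -1761/16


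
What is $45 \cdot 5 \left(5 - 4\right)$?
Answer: $225$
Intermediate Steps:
$45 \cdot 5 \left(5 - 4\right) = 45 \cdot 5 \cdot 1 = 45 \cdot 5 = 225$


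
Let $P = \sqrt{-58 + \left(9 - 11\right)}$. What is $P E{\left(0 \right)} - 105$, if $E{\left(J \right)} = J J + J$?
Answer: $-105$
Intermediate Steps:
$E{\left(J \right)} = J + J^{2}$ ($E{\left(J \right)} = J^{2} + J = J + J^{2}$)
$P = 2 i \sqrt{15}$ ($P = \sqrt{-58 - 2} = \sqrt{-60} = 2 i \sqrt{15} \approx 7.746 i$)
$P E{\left(0 \right)} - 105 = 2 i \sqrt{15} \cdot 0 \left(1 + 0\right) - 105 = 2 i \sqrt{15} \cdot 0 \cdot 1 - 105 = 2 i \sqrt{15} \cdot 0 - 105 = 0 - 105 = -105$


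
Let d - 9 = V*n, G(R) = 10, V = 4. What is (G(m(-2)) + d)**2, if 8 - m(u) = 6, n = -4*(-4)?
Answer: 6889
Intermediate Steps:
n = 16
m(u) = 2 (m(u) = 8 - 1*6 = 8 - 6 = 2)
d = 73 (d = 9 + 4*16 = 9 + 64 = 73)
(G(m(-2)) + d)**2 = (10 + 73)**2 = 83**2 = 6889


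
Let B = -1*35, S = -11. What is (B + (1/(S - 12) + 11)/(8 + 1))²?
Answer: 603729/529 ≈ 1141.3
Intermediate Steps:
B = -35
(B + (1/(S - 12) + 11)/(8 + 1))² = (-35 + (1/(-11 - 12) + 11)/(8 + 1))² = (-35 + (1/(-23) + 11)/9)² = (-35 + (-1/23 + 11)*(⅑))² = (-35 + (252/23)*(⅑))² = (-35 + 28/23)² = (-777/23)² = 603729/529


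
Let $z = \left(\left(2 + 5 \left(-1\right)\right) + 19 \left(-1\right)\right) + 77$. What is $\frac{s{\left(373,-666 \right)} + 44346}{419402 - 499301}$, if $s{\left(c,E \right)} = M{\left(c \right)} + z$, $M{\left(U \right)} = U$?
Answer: $- \frac{44774}{79899} \approx -0.56038$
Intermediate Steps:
$z = 55$ ($z = \left(\left(2 - 5\right) - 19\right) + 77 = \left(-3 - 19\right) + 77 = -22 + 77 = 55$)
$s{\left(c,E \right)} = 55 + c$ ($s{\left(c,E \right)} = c + 55 = 55 + c$)
$\frac{s{\left(373,-666 \right)} + 44346}{419402 - 499301} = \frac{\left(55 + 373\right) + 44346}{419402 - 499301} = \frac{428 + 44346}{-79899} = 44774 \left(- \frac{1}{79899}\right) = - \frac{44774}{79899}$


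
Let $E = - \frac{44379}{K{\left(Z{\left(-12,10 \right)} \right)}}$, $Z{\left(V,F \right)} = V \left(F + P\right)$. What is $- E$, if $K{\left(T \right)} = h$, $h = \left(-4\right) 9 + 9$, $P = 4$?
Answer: $- \frac{4931}{3} \approx -1643.7$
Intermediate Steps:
$Z{\left(V,F \right)} = V \left(4 + F\right)$ ($Z{\left(V,F \right)} = V \left(F + 4\right) = V \left(4 + F\right)$)
$h = -27$ ($h = -36 + 9 = -27$)
$K{\left(T \right)} = -27$
$E = \frac{4931}{3}$ ($E = - \frac{44379}{-27} = \left(-44379\right) \left(- \frac{1}{27}\right) = \frac{4931}{3} \approx 1643.7$)
$- E = \left(-1\right) \frac{4931}{3} = - \frac{4931}{3}$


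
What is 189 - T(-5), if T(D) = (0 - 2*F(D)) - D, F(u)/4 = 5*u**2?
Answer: 1184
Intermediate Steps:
F(u) = 20*u**2 (F(u) = 4*(5*u**2) = 20*u**2)
T(D) = -D - 40*D**2 (T(D) = (0 - 40*D**2) - D = -40*D**2 - D = -D - 40*D**2)
189 - T(-5) = 189 - (-5)*(-1 - 40*(-5)) = 189 - (-5)*(-1 + 200) = 189 - (-5)*199 = 189 - 1*(-995) = 189 + 995 = 1184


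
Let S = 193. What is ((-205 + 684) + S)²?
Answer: 451584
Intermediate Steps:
((-205 + 684) + S)² = ((-205 + 684) + 193)² = (479 + 193)² = 672² = 451584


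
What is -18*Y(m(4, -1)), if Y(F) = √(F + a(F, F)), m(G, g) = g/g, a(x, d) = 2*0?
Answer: -18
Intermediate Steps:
a(x, d) = 0
m(G, g) = 1
Y(F) = √F (Y(F) = √(F + 0) = √F)
-18*Y(m(4, -1)) = -18*√1 = -18*1 = -18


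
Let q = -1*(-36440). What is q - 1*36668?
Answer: -228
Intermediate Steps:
q = 36440
q - 1*36668 = 36440 - 1*36668 = 36440 - 36668 = -228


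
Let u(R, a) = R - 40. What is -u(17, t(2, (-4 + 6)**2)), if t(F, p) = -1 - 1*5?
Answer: 23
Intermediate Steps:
t(F, p) = -6 (t(F, p) = -1 - 5 = -6)
u(R, a) = -40 + R
-u(17, t(2, (-4 + 6)**2)) = -(-40 + 17) = -1*(-23) = 23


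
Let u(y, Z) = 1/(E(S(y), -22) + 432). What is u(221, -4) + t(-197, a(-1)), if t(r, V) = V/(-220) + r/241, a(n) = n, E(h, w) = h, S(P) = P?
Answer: -28090627/34622060 ≈ -0.81135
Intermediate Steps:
u(y, Z) = 1/(432 + y) (u(y, Z) = 1/(y + 432) = 1/(432 + y))
t(r, V) = -V/220 + r/241 (t(r, V) = V*(-1/220) + r*(1/241) = -V/220 + r/241)
u(221, -4) + t(-197, a(-1)) = 1/(432 + 221) + (-1/220*(-1) + (1/241)*(-197)) = 1/653 + (1/220 - 197/241) = 1/653 - 43099/53020 = -28090627/34622060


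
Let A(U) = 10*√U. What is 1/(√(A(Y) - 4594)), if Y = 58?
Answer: -I*√2/(2*√(2297 - 5*√58)) ≈ -0.014878*I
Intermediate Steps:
1/(√(A(Y) - 4594)) = 1/(√(10*√58 - 4594)) = 1/(√(-4594 + 10*√58)) = (-4594 + 10*√58)^(-½)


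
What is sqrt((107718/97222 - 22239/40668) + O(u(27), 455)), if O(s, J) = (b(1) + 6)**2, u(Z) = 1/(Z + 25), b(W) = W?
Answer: sqrt(5380384586925220255)/329485358 ≈ 7.0400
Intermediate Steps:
u(Z) = 1/(25 + Z)
O(s, J) = 49 (O(s, J) = (1 + 6)**2 = 7**2 = 49)
sqrt((107718/97222 - 22239/40668) + O(u(27), 455)) = sqrt((107718/97222 - 22239/40668) + 49) = sqrt((107718*(1/97222) - 22239*1/40668) + 49) = sqrt((53859/48611 - 7413/13556) + 49) = sqrt(369759261/658970716 + 49) = sqrt(32659324345/658970716) = sqrt(5380384586925220255)/329485358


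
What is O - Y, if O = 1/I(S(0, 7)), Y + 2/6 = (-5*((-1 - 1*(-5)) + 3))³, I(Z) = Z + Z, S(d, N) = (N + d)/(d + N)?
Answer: 257255/6 ≈ 42876.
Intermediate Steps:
S(d, N) = 1 (S(d, N) = (N + d)/(N + d) = 1)
I(Z) = 2*Z
Y = -128626/3 (Y = -⅓ + (-5*((-1 - 1*(-5)) + 3))³ = -⅓ + (-5*((-1 + 5) + 3))³ = -⅓ + (-5*(4 + 3))³ = -⅓ + (-5*7)³ = -⅓ + (-35)³ = -⅓ - 42875 = -128626/3 ≈ -42875.)
O = ½ (O = 1/(2*1) = 1/2 = ½ ≈ 0.50000)
O - Y = ½ - 1*(-128626/3) = ½ + 128626/3 = 257255/6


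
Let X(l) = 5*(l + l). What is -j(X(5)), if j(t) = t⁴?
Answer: -6250000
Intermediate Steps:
X(l) = 10*l (X(l) = 5*(2*l) = 10*l)
-j(X(5)) = -(10*5)⁴ = -1*50⁴ = -1*6250000 = -6250000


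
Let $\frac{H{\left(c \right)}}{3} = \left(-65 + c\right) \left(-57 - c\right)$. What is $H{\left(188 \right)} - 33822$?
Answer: $-124227$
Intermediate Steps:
$H{\left(c \right)} = 3 \left(-65 + c\right) \left(-57 - c\right)$
$H{\left(188 \right)} - 33822 = \left(11115 - 3 \cdot 188^{2} + 24 \cdot 188\right) - 33822 = \left(11115 - 106032 + 4512\right) - 33822 = -90405 - 33822 = -124227$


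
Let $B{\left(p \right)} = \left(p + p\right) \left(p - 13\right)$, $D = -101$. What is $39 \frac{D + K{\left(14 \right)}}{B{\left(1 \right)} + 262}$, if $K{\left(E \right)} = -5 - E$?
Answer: $- \frac{2340}{119} \approx -19.664$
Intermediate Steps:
$B{\left(p \right)} = 2 p \left(-13 + p\right)$
$39 \frac{D + K{\left(14 \right)}}{B{\left(1 \right)} + 262} = 39 \frac{-101 - 19}{2 \cdot 1 \left(-13 + 1\right) + 262} = 39 \frac{-101 - 19}{2 \cdot 1 \left(-12\right) + 262} = 39 \frac{-101 - 19}{-24 + 262} = 39 \left(- \frac{120}{238}\right) = 39 \left(\left(-120\right) \frac{1}{238}\right) = 39 \left(- \frac{60}{119}\right) = - \frac{2340}{119}$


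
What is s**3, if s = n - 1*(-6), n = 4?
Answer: 1000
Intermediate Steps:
s = 10 (s = 4 - 1*(-6) = 4 + 6 = 10)
s**3 = 10**3 = 1000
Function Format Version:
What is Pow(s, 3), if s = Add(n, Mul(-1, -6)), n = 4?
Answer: 1000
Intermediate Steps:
s = 10 (s = Add(4, Mul(-1, -6)) = Add(4, 6) = 10)
Pow(s, 3) = Pow(10, 3) = 1000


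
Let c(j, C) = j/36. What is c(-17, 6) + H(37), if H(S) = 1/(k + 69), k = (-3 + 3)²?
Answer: -379/828 ≈ -0.45773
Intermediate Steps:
k = 0 (k = 0² = 0)
c(j, C) = j/36 (c(j, C) = j*(1/36) = j/36)
H(S) = 1/69 (H(S) = 1/(0 + 69) = 1/69)
c(-17, 6) + H(37) = (1/36)*(-17) + 1/69 = -17/36 + 1/69 = -379/828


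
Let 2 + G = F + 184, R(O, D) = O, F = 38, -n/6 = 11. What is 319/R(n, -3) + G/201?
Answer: -501/134 ≈ -3.7388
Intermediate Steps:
n = -66 (n = -6*11 = -66)
G = 220 (G = -2 + (38 + 184) = -2 + 222 = 220)
319/R(n, -3) + G/201 = 319/(-66) + 220/201 = 319*(-1/66) + 220*(1/201) = -29/6 + 220/201 = -501/134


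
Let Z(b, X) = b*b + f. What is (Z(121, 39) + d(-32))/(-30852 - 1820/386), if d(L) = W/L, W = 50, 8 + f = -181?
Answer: -44622951/95285536 ≈ -0.46831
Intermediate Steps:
f = -189 (f = -8 - 181 = -189)
d(L) = 50/L
Z(b, X) = -189 + b² (Z(b, X) = b*b - 189 = b² - 189 = -189 + b²)
(Z(121, 39) + d(-32))/(-30852 - 1820/386) = ((-189 + 121²) + 50/(-32))/(-30852 - 1820/386) = ((-189 + 14641) + 50*(-1/32))/(-30852 - 1820/386) = (14452 - 25/16)/(-30852 - 5*182/193) = 231207/(16*(-30852 - 910/193)) = 231207/(16*(-5955346/193)) = (231207/16)*(-193/5955346) = -44622951/95285536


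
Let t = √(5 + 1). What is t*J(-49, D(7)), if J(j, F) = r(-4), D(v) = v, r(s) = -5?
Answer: -5*√6 ≈ -12.247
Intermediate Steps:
J(j, F) = -5
t = √6 ≈ 2.4495
t*J(-49, D(7)) = √6*(-5) = -5*√6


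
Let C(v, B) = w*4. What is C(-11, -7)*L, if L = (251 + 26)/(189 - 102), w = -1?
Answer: -1108/87 ≈ -12.736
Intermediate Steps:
C(v, B) = -4 (C(v, B) = -1*4 = -4)
L = 277/87 ≈ 3.1839
C(-11, -7)*L = -4*277/87 = -1108/87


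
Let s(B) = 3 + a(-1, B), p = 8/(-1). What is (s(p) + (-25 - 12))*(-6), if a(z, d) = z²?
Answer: 198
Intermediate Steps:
p = -8 (p = 8*(-1) = -8)
s(B) = 4 (s(B) = 3 + (-1)² = 3 + 1 = 4)
(s(p) + (-25 - 12))*(-6) = (4 + (-25 - 12))*(-6) = (4 - 37)*(-6) = -33*(-6) = 198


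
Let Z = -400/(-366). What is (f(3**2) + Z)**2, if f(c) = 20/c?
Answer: 3312400/301401 ≈ 10.990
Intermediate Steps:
Z = 200/183 (Z = -400*(-1/366) = 200/183 ≈ 1.0929)
(f(3**2) + Z)**2 = (20/(3**2) + 200/183)**2 = (20/9 + 200/183)**2 = (1820/549)**2 = 3312400/301401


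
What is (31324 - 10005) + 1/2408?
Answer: 51336153/2408 ≈ 21319.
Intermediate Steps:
(31324 - 10005) + 1/2408 = 21319 + 1/2408 = 51336153/2408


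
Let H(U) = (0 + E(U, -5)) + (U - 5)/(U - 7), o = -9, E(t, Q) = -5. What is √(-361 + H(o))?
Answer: I*√5842/4 ≈ 19.108*I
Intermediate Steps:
H(U) = -5 + (-5 + U)/(-7 + U) (H(U) = (0 - 5) + (U - 5)/(U - 7) = -5 + (-5 + U)/(-7 + U))
√(-361 + H(o)) = √(-361 + 2*(15 - 2*(-9))/(-7 - 9)) = √(-361 + 2*(15 + 18)/(-16)) = √(-361 + 2*(-1/16)*33) = √(-361 - 33/8) = √(-2921/8) = I*√5842/4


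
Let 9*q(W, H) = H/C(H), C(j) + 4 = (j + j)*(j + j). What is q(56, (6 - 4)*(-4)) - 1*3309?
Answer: -1876205/567 ≈ -3309.0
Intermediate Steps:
C(j) = -4 + 4*j**2 (C(j) = -4 + (j + j)*(j + j) = -4 + (2*j)*(2*j) = -4 + 4*j**2)
q(W, H) = H/(9*(-4 + 4*H**2)) (q(W, H) = (H/(-4 + 4*H**2))/9 = H/(9*(-4 + 4*H**2)))
q(56, (6 - 4)*(-4)) - 1*3309 = ((6 - 4)*(-4))/(36*(-1 + ((6 - 4)*(-4))**2)) - 1*3309 = (2*(-4))/(36*(-1 + (2*(-4))**2)) - 3309 = (1/36)*(-8)/(-1 + (-8)**2) - 3309 = (1/36)*(-8)/(-1 + 64) - 3309 = (1/36)*(-8)/63 - 3309 = (1/36)*(-8)*(1/63) - 3309 = -2/567 - 3309 = -1876205/567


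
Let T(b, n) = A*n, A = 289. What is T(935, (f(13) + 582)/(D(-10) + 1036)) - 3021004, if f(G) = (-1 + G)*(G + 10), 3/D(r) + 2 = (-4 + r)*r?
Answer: -143960581376/47657 ≈ -3.0208e+6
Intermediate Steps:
D(r) = 3/(-2 + r*(-4 + r)) (D(r) = 3/(-2 + (-4 + r)*r) = 3/(-2 + r*(-4 + r)))
f(G) = (-1 + G)*(10 + G)
T(b, n) = 289*n
T(935, (f(13) + 582)/(D(-10) + 1036)) - 3021004 = 289*(((-10 + 13**2 + 9*13) + 582)/(3/(-2 + (-10)**2 - 4*(-10)) + 1036)) - 3021004 = 289*(((-10 + 169 + 117) + 582)/(3/(-2 + 100 + 40) + 1036)) - 3021004 = 289*((276 + 582)/(3/138 + 1036)) - 3021004 = 289*(858/(3*(1/138) + 1036)) - 3021004 = 289*(858/(1/46 + 1036)) - 3021004 = 289*(858/(47657/46)) - 3021004 = 289*(858*(46/47657)) - 3021004 = 289*(39468/47657) - 3021004 = 11406252/47657 - 3021004 = -143960581376/47657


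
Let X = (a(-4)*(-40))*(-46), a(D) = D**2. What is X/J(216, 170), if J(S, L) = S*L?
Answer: 368/459 ≈ 0.80174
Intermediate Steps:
J(S, L) = L*S
X = 29440 (X = ((-4)**2*(-40))*(-46) = (16*(-40))*(-46) = -640*(-46) = 29440)
X/J(216, 170) = 29440/((170*216)) = 29440/36720 = 29440*(1/36720) = 368/459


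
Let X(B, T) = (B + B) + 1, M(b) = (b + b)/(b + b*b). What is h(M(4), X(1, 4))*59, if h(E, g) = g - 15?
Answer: -708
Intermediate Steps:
M(b) = 2*b/(b + b²) (M(b) = (2*b)/(b + b²) = 2*b/(b + b²))
X(B, T) = 1 + 2*B (X(B, T) = 2*B + 1 = 1 + 2*B)
h(E, g) = -15 + g
h(M(4), X(1, 4))*59 = (-15 + (1 + 2*1))*59 = (-15 + (1 + 2))*59 = (-15 + 3)*59 = -12*59 = -708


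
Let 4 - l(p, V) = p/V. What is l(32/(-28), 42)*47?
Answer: 27824/147 ≈ 189.28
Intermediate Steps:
l(p, V) = 4 - p/V
l(32/(-28), 42)*47 = (4 - 1*32/(-28)/42)*47 = (4 - 1*32*(-1/28)*1/42)*47 = (4 - 1*(-8/7)*1/42)*47 = (4 + 4/147)*47 = (592/147)*47 = 27824/147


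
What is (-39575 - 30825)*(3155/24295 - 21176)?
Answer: 7243706131200/4859 ≈ 1.4908e+9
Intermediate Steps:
(-39575 - 30825)*(3155/24295 - 21176) = -70400*(3155*(1/24295) - 21176) = -70400*(631/4859 - 21176) = -70400*(-102893553/4859) = 7243706131200/4859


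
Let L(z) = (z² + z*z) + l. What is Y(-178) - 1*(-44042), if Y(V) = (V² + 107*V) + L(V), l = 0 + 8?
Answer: 120056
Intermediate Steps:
l = 8
L(z) = 8 + 2*z² (L(z) = (z² + z*z) + 8 = (z² + z²) + 8 = 2*z² + 8 = 8 + 2*z²)
Y(V) = 8 + 3*V² + 107*V (Y(V) = (V² + 107*V) + (8 + 2*V²) = 8 + 3*V² + 107*V)
Y(-178) - 1*(-44042) = (8 + 3*(-178)² + 107*(-178)) - 1*(-44042) = (8 + 3*31684 - 19046) + 44042 = (8 + 95052 - 19046) + 44042 = 76014 + 44042 = 120056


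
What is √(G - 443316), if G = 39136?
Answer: 2*I*√101045 ≈ 635.75*I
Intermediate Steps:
√(G - 443316) = √(39136 - 443316) = √(-404180) = 2*I*√101045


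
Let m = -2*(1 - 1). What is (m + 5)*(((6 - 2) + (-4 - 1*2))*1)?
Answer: -10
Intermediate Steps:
m = 0 (m = -2*0 = 0)
(m + 5)*(((6 - 2) + (-4 - 1*2))*1) = (0 + 5)*(((6 - 2) + (-4 - 1*2))*1) = 5*((4 + (-4 - 2))*1) = 5*((4 - 6)*1) = 5*(-2*1) = 5*(-2) = -10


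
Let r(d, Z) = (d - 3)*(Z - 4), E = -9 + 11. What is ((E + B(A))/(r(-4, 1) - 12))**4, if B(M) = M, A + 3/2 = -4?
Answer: 2401/104976 ≈ 0.022872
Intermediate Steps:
A = -11/2 (A = -3/2 - 4 = -11/2 ≈ -5.5000)
E = 2
r(d, Z) = (-4 + Z)*(-3 + d) (r(d, Z) = (-3 + d)*(-4 + Z) = (-4 + Z)*(-3 + d))
((E + B(A))/(r(-4, 1) - 12))**4 = ((2 - 11/2)/((12 - 4*(-4) - 3*1 + 1*(-4)) - 12))**4 = (-7/(2*((12 + 16 - 3 - 4) - 12)))**4 = (-7/(2*(21 - 12)))**4 = (-7/2/9)**4 = (-7/2*1/9)**4 = (-7/18)**4 = 2401/104976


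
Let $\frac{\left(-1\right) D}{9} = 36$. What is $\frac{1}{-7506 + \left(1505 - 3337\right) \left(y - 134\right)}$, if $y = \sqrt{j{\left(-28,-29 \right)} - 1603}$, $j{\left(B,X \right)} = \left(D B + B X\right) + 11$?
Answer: $\frac{118991}{14402811458} + \frac{916 \sqrt{2073}}{7201405729} \approx 1.4053 \cdot 10^{-5}$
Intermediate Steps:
$D = -324$ ($D = \left(-9\right) 36 = -324$)
$j{\left(B,X \right)} = 11 - 324 B + B X$ ($j{\left(B,X \right)} = \left(- 324 B + B X\right) + 11 = 11 - 324 B + B X$)
$y = 2 \sqrt{2073}$ ($y = \sqrt{\left(11 - -9072 - -812\right) - 1603} = \sqrt{\left(11 + 9072 + 812\right) - 1603} = \sqrt{9895 - 1603} = \sqrt{8292} = 2 \sqrt{2073} \approx 91.06$)
$\frac{1}{-7506 + \left(1505 - 3337\right) \left(y - 134\right)} = \frac{1}{-7506 + \left(1505 - 3337\right) \left(2 \sqrt{2073} - 134\right)} = \frac{1}{-7506 - 1832 \left(-134 + 2 \sqrt{2073}\right)} = \frac{1}{-7506 + \left(245488 - 3664 \sqrt{2073}\right)} = \frac{1}{237982 - 3664 \sqrt{2073}}$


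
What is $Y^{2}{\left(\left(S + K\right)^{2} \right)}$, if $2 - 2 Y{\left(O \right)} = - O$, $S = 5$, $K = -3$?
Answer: $9$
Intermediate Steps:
$Y{\left(O \right)} = 1 + \frac{O}{2}$ ($Y{\left(O \right)} = 1 - \frac{\left(-1\right) O}{2} = 1 + \frac{O}{2}$)
$Y^{2}{\left(\left(S + K\right)^{2} \right)} = \left(1 + \frac{\left(5 - 3\right)^{2}}{2}\right)^{2} = \left(1 + \frac{2^{2}}{2}\right)^{2} = \left(1 + \frac{1}{2} \cdot 4\right)^{2} = \left(1 + 2\right)^{2} = 3^{2} = 9$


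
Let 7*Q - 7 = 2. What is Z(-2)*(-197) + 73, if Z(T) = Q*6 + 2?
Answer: -12885/7 ≈ -1840.7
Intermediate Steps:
Q = 9/7 (Q = 1 + (⅐)*2 = 1 + 2/7 = 9/7 ≈ 1.2857)
Z(T) = 68/7 (Z(T) = (9/7)*6 + 2 = 54/7 + 2 = 68/7)
Z(-2)*(-197) + 73 = (68/7)*(-197) + 73 = -13396/7 + 73 = -12885/7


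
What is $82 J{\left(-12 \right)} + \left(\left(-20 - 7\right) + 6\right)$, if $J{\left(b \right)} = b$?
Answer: $-1005$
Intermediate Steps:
$82 J{\left(-12 \right)} + \left(\left(-20 - 7\right) + 6\right) = 82 \left(-12\right) + \left(\left(-20 - 7\right) + 6\right) = -984 + \left(-27 + 6\right) = -984 - 21 = -1005$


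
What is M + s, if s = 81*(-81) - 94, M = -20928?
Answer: -27583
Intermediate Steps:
s = -6655 (s = -6561 - 94 = -6655)
M + s = -20928 - 6655 = -27583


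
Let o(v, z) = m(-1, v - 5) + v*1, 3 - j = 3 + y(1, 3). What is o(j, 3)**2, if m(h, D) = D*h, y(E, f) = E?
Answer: 25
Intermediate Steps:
j = -1 (j = 3 - (3 + 1) = 3 - 1*4 = 3 - 4 = -1)
o(v, z) = 5 (o(v, z) = (v - 5)*(-1) + v*1 = (-5 + v)*(-1) + v = (5 - v) + v = 5)
o(j, 3)**2 = 5**2 = 25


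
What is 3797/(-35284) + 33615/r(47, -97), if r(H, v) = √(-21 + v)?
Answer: -3797/35284 - 33615*I*√118/118 ≈ -0.10761 - 3094.5*I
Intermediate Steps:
3797/(-35284) + 33615/r(47, -97) = 3797/(-35284) + 33615/(√(-21 - 97)) = 3797*(-1/35284) + 33615/(√(-118)) = -3797/35284 + 33615/((I*√118)) = -3797/35284 + 33615*(-I*√118/118) = -3797/35284 - 33615*I*√118/118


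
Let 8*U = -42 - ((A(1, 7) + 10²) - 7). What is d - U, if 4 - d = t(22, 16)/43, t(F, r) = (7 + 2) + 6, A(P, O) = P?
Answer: 888/43 ≈ 20.651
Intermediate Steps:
t(F, r) = 15 (t(F, r) = 9 + 6 = 15)
d = 157/43 (d = 4 - 15/43 = 157/43 ≈ 3.6512)
U = -17 (U = (-42 - ((1 + 10²) - 7))/8 = (-42 - ((1 + 100) - 7))/8 = (-42 - (101 - 7))/8 = (-42 - 1*94)/8 = (-42 - 94)/8 = (⅛)*(-136) = -17)
d - U = 157/43 - 1*(-17) = 157/43 + 17 = 888/43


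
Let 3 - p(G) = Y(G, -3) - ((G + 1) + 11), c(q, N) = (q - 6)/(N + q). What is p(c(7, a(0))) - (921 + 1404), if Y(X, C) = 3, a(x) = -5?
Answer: -4625/2 ≈ -2312.5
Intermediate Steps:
c(q, N) = (-6 + q)/(N + q)
p(G) = 12 + G (p(G) = 3 - (3 - ((G + 1) + 11)) = 3 - (3 - ((1 + G) + 11)) = 3 - (3 - (12 + G)) = 3 - (3 + (-12 - G)) = 3 - (-9 - G) = 3 + (9 + G) = 12 + G)
p(c(7, a(0))) - (921 + 1404) = (12 + (-6 + 7)/(-5 + 7)) - (921 + 1404) = (12 + 1/2) - 1*2325 = (12 + (½)*1) - 2325 = (12 + ½) - 2325 = 25/2 - 2325 = -4625/2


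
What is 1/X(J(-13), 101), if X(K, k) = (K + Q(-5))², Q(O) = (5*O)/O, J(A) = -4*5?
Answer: 1/225 ≈ 0.0044444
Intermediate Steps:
J(A) = -20
Q(O) = 5
X(K, k) = (5 + K)² (X(K, k) = (K + 5)² = (5 + K)²)
1/X(J(-13), 101) = 1/((5 - 20)²) = 1/((-15)²) = 1/225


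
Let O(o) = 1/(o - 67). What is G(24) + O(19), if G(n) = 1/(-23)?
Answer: -71/1104 ≈ -0.064312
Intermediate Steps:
O(o) = 1/(-67 + o)
G(n) = -1/23
G(24) + O(19) = -1/23 + 1/(-67 + 19) = -1/23 + 1/(-48) = -1/23 - 1/48 = -71/1104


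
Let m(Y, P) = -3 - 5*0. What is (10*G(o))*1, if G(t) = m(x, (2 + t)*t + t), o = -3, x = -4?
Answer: -30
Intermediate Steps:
m(Y, P) = -3 (m(Y, P) = -3 + 0 = -3)
G(t) = -3
(10*G(o))*1 = (10*(-3))*1 = -30*1 = -30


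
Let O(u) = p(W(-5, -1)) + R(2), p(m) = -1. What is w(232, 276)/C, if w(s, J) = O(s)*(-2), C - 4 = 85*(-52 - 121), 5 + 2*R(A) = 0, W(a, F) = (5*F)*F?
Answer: -7/14701 ≈ -0.00047616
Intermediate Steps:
W(a, F) = 5*F²
R(A) = -5/2 (R(A) = -5/2 + (½)*0 = -5/2 + 0 = -5/2)
C = -14701 (C = 4 + 85*(-52 - 121) = 4 + 85*(-173) = 4 - 14705 = -14701)
O(u) = -7/2 (O(u) = -1 - 5/2 = -7/2)
w(s, J) = 7 (w(s, J) = -7/2*(-2) = 7)
w(232, 276)/C = 7/(-14701) = 7*(-1/14701) = -7/14701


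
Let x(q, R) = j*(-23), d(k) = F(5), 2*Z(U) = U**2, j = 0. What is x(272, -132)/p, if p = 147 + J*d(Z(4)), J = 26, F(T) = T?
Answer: 0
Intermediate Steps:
Z(U) = U**2/2
d(k) = 5
p = 277 (p = 147 + 26*5 = 147 + 130 = 277)
x(q, R) = 0 (x(q, R) = 0*(-23) = 0)
x(272, -132)/p = 0/277 = 0*(1/277) = 0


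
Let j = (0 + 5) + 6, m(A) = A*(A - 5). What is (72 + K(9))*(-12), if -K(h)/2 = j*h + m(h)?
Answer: 2376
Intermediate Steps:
m(A) = A*(-5 + A)
j = 11 (j = 5 + 6 = 11)
K(h) = -22*h - 2*h*(-5 + h) (K(h) = -2*(11*h + h*(-5 + h)) = -22*h - 2*h*(-5 + h))
(72 + K(9))*(-12) = (72 + 2*9*(-6 - 1*9))*(-12) = (72 + 2*9*(-6 - 9))*(-12) = (72 + 2*9*(-15))*(-12) = (72 - 270)*(-12) = -198*(-12) = 2376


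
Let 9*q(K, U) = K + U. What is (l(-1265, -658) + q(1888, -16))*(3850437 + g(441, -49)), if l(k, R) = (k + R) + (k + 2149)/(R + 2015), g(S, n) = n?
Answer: -8957430981948/1357 ≈ -6.6009e+9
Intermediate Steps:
l(k, R) = R + k + (2149 + k)/(2015 + R) (l(k, R) = (R + k) + (2149 + k)/(2015 + R) = R + k + (2149 + k)/(2015 + R))
q(K, U) = K/9 + U/9 (q(K, U) = (K + U)/9 = K/9 + U/9)
(l(-1265, -658) + q(1888, -16))*(3850437 + g(441, -49)) = ((2149 + (-658)² + 2015*(-658) + 2016*(-1265) - 658*(-1265))/(2015 - 658) + ((⅑)*1888 + (⅑)*(-16)))*(3850437 - 49) = ((2149 + 432964 - 1325870 - 2550240 + 832370)/1357 + (1888/9 - 16/9))*3850388 = ((1/1357)*(-2608627) + 208)*3850388 = (-2608627/1357 + 208)*3850388 = -2326371/1357*3850388 = -8957430981948/1357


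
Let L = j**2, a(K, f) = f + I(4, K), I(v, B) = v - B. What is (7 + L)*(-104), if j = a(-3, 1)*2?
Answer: -27352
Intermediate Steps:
a(K, f) = 4 + f - K (a(K, f) = f + (4 - K) = 4 + f - K)
j = 16 (j = (4 + 1 - 1*(-3))*2 = (4 + 1 + 3)*2 = 8*2 = 16)
L = 256 (L = 16**2 = 256)
(7 + L)*(-104) = (7 + 256)*(-104) = 263*(-104) = -27352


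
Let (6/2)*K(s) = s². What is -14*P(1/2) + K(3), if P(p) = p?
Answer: -4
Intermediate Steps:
K(s) = s²/3
-14*P(1/2) + K(3) = -14/2 + (⅓)*3² = -14*½ + (⅓)*9 = -7 + 3 = -4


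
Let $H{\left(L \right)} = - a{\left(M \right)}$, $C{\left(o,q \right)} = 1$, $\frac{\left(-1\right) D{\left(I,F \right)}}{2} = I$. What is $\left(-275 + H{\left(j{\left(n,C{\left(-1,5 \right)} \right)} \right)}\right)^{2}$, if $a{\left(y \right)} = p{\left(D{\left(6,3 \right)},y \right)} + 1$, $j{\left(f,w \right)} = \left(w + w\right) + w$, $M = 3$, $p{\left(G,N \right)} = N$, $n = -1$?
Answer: $77841$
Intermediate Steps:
$D{\left(I,F \right)} = - 2 I$
$j{\left(f,w \right)} = 3 w$ ($j{\left(f,w \right)} = 2 w + w = 3 w$)
$a{\left(y \right)} = 1 + y$ ($a{\left(y \right)} = y + 1 = 1 + y$)
$H{\left(L \right)} = -4$ ($H{\left(L \right)} = - (1 + 3) = \left(-1\right) 4 = -4$)
$\left(-275 + H{\left(j{\left(n,C{\left(-1,5 \right)} \right)} \right)}\right)^{2} = \left(-275 - 4\right)^{2} = \left(-279\right)^{2} = 77841$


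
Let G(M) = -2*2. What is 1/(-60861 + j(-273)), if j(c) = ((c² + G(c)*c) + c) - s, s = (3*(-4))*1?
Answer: 1/14499 ≈ 6.8970e-5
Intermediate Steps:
G(M) = -4
s = -12 (s = -12*1 = -12)
j(c) = 12 + c² - 3*c (j(c) = ((c² - 4*c) + c) - 1*(-12) = (c² - 3*c) + 12 = 12 + c² - 3*c)
1/(-60861 + j(-273)) = 1/(-60861 + (12 + (-273)² - 3*(-273))) = 1/(-60861 + (12 + 74529 + 819)) = 1/(-60861 + 75360) = 1/14499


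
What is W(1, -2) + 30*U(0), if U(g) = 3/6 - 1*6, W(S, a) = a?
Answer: -167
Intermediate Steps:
U(g) = -11/2 (U(g) = 3*(⅙) - 6 = ½ - 6 = -11/2)
W(1, -2) + 30*U(0) = -2 + 30*(-11/2) = -2 - 165 = -167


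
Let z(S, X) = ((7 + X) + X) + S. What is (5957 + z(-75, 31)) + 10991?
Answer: 16942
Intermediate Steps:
z(S, X) = 7 + S + 2*X (z(S, X) = (7 + 2*X) + S = 7 + S + 2*X)
(5957 + z(-75, 31)) + 10991 = (5957 + (7 - 75 + 2*31)) + 10991 = (5957 + (7 - 75 + 62)) + 10991 = (5957 - 6) + 10991 = 5951 + 10991 = 16942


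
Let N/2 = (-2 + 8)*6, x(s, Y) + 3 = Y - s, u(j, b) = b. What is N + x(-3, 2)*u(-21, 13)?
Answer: 98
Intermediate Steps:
x(s, Y) = -3 + Y - s (x(s, Y) = -3 + (Y - s) = -3 + Y - s)
N = 72 (N = 2*((-2 + 8)*6) = 2*(6*6) = 2*36 = 72)
N + x(-3, 2)*u(-21, 13) = 72 + (-3 + 2 - 1*(-3))*13 = 72 + (-3 + 2 + 3)*13 = 72 + 2*13 = 72 + 26 = 98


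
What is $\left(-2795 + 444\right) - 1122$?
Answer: $-3473$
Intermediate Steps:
$\left(-2795 + 444\right) - 1122 = -2351 - 1122 = -3473$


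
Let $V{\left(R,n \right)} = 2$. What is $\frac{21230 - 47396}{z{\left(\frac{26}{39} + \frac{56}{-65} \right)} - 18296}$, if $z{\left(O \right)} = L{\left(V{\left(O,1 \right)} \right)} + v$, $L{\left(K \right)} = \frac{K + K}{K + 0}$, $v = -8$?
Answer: $\frac{13083}{9151} \approx 1.4297$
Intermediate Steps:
$L{\left(K \right)} = 2$ ($L{\left(K \right)} = \frac{2 K}{K} = 2$)
$z{\left(O \right)} = -6$ ($z{\left(O \right)} = 2 - 8 = -6$)
$\frac{21230 - 47396}{z{\left(\frac{26}{39} + \frac{56}{-65} \right)} - 18296} = \frac{21230 - 47396}{-6 - 18296} = - \frac{26166}{-18302} = \left(-26166\right) \left(- \frac{1}{18302}\right) = \frac{13083}{9151}$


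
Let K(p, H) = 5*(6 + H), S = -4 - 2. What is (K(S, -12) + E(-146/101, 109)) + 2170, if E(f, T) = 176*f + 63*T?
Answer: 884011/101 ≈ 8752.6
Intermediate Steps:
E(f, T) = 63*T + 176*f
S = -6
K(p, H) = 30 + 5*H
(K(S, -12) + E(-146/101, 109)) + 2170 = ((30 + 5*(-12)) + (63*109 + 176*(-146/101))) + 2170 = ((30 - 60) + (6867 + 176*(-146*1/101))) + 2170 = (-30 + (6867 + 176*(-146/101))) + 2170 = (-30 + (6867 - 25696/101)) + 2170 = (-30 + 667871/101) + 2170 = 664841/101 + 2170 = 884011/101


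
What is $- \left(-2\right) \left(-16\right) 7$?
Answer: $-224$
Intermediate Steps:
$- \left(-2\right) \left(-16\right) 7 = - 32 \cdot 7 = \left(-1\right) 224 = -224$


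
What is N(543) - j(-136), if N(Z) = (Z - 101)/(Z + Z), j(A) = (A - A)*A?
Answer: 221/543 ≈ 0.40700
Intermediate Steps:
j(A) = 0 (j(A) = 0*A = 0)
N(Z) = (-101 + Z)/(2*Z) (N(Z) = (-101 + Z)/((2*Z)) = (-101 + Z)*(1/(2*Z)) = (-101 + Z)/(2*Z))
N(543) - j(-136) = (½)*(-101 + 543)/543 - 1*0 = (½)*(1/543)*442 + 0 = 221/543 + 0 = 221/543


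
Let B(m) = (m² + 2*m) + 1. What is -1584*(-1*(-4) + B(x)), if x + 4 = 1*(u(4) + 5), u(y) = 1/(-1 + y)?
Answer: -14960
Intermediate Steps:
x = 4/3 (x = -4 + 1*(1/(-1 + 4) + 5) = -4 + 1*(1/3 + 5) = -4 + 1*(⅓ + 5) = -4 + 1*(16/3) = -4 + 16/3 = 4/3 ≈ 1.3333)
B(m) = 1 + m² + 2*m
-1584*(-1*(-4) + B(x)) = -1584*(-1*(-4) + (1 + (4/3)² + 2*(4/3))) = -1584*(4 + (1 + 16/9 + 8/3)) = -1584*(4 + 49/9) = -1584*85/9 = -264*170/3 = -14960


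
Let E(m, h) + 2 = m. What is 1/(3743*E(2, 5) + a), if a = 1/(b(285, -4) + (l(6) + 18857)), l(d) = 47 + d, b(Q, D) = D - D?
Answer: 18910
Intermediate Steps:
b(Q, D) = 0
E(m, h) = -2 + m
a = 1/18910 (a = 1/(0 + ((47 + 6) + 18857)) = 1/(0 + (53 + 18857)) = 1/(0 + 18910) = 1/18910 ≈ 5.2882e-5)
1/(3743*E(2, 5) + a) = 1/(3743*(-2 + 2) + 1/18910) = 1/(3743*0 + 1/18910) = 1/(0 + 1/18910) = 1/(1/18910) = 18910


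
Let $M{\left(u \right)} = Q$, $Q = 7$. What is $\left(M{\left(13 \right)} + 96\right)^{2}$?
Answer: $10609$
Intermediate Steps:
$M{\left(u \right)} = 7$
$\left(M{\left(13 \right)} + 96\right)^{2} = \left(7 + 96\right)^{2} = 103^{2} = 10609$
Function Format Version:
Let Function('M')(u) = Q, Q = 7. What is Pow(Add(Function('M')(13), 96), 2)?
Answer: 10609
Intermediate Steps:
Function('M')(u) = 7
Pow(Add(Function('M')(13), 96), 2) = Pow(Add(7, 96), 2) = Pow(103, 2) = 10609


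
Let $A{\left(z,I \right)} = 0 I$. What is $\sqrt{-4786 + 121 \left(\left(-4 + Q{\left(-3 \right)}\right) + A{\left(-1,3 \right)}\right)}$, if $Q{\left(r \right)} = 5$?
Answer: $i \sqrt{4665} \approx 68.301 i$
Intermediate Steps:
$A{\left(z,I \right)} = 0$
$\sqrt{-4786 + 121 \left(\left(-4 + Q{\left(-3 \right)}\right) + A{\left(-1,3 \right)}\right)} = \sqrt{-4786 + 121 \left(\left(-4 + 5\right) + 0\right)} = \sqrt{-4786 + 121 \left(1 + 0\right)} = \sqrt{-4786 + 121 \cdot 1} = \sqrt{-4786 + 121} = \sqrt{-4665} = i \sqrt{4665}$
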